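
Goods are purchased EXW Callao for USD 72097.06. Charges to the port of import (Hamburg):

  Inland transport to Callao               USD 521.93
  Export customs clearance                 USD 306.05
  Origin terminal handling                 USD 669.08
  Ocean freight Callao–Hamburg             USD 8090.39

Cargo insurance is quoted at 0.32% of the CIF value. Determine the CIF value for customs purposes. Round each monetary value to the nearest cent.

Let C be the CIF value. C = EXW price + pre-shipment costs + freight + 0.32% × C
C − 0.32% × C = 72097.06 + 521.93 + 306.05 + 669.08 + 8090.39
0.9968 × C = 81684.51
C = 81684.51 / 0.9968 = 81946.74
Insurance premium = 0.32% × 81946.74 = 262.23

CIF value: USD 81946.74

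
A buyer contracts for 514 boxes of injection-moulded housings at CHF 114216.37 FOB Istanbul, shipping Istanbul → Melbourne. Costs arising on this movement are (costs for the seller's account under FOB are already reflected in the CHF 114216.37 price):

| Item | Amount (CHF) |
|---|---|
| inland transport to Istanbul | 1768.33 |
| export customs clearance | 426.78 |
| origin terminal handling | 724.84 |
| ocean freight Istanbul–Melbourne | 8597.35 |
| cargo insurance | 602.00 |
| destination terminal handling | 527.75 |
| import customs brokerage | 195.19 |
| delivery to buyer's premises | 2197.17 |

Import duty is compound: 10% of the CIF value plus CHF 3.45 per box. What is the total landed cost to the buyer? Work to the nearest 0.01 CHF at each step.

FOB: the seller bears costs until goods are on board at the origin port; the buyer bears freight, insurance and all costs thereafter.
Already in the invoice (seller's account under FOB): inland to port, export clearance, origin terminal — exclude.
CIF value = FOB price + freight + insurance = 114216.37 + 8597.35 + 602.00 = 123415.72
Ad valorem component: 123415.72 × 10% = 12341.57
Specific component: 514 × 3.45 = 1773.30
Import duty = 12341.57 + 1773.30 = 14114.87
Buyer bears: freight 8597.35 + insurance 602.00 + destination terminal 527.75 + brokerage 195.19 + delivery 2197.17 + duty 14114.87 = 26234.33
Landed cost = invoice 114216.37 + 26234.33 = 140450.70

Total landed cost: CHF 140450.70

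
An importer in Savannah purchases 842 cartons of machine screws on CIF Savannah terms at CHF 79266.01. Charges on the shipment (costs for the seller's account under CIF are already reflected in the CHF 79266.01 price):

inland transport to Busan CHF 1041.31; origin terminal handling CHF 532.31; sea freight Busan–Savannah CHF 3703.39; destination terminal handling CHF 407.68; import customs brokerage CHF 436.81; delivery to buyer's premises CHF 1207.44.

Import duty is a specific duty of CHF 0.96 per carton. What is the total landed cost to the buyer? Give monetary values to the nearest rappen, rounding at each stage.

CIF: the seller pays costs through ocean freight and marine insurance to the destination port.
Already in the invoice (seller's account under CIF): inland to port, origin terminal, freight — exclude.
The CIF price already equals the CIF value: 79266.01
Import duty = 842 × 0.96 = 808.32
Buyer bears: destination terminal 407.68 + brokerage 436.81 + delivery 1207.44 + duty 808.32 = 2860.25
Landed cost = invoice 79266.01 + 2860.25 = 82126.26

Total landed cost: CHF 82126.26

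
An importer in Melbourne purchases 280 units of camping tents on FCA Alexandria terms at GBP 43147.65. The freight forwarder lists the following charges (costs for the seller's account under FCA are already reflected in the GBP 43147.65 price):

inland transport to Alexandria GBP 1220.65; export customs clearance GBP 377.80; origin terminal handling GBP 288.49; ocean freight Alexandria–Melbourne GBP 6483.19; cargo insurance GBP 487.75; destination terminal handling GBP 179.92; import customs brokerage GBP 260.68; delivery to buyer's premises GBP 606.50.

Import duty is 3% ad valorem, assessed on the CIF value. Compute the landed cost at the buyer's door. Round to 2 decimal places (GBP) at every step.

FCA: the seller delivers export-cleared goods to the carrier; the buyer bears costs from that point.
Already in the invoice (seller's account under FCA): inland to port, export clearance — exclude.
CIF value = FCA price + origin terminal + freight + insurance = 43147.65 + 288.49 + 6483.19 + 487.75 = 50407.08
Import duty = 50407.08 × 3% = 1512.21
Buyer bears: origin terminal 288.49 + freight 6483.19 + insurance 487.75 + destination terminal 179.92 + brokerage 260.68 + delivery 606.50 + duty 1512.21 = 9818.74
Landed cost = invoice 43147.65 + 9818.74 = 52966.39

Total landed cost: GBP 52966.39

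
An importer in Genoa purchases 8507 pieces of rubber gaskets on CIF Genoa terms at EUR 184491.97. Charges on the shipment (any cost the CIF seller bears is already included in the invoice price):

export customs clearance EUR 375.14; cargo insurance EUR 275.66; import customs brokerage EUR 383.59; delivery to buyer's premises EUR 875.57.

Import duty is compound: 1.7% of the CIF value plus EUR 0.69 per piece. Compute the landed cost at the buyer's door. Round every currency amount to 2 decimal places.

Total landed cost: EUR 194757.32

CIF: the seller pays costs through ocean freight and marine insurance to the destination port.
Already in the invoice (seller's account under CIF): export clearance, insurance — exclude.
The CIF price already equals the CIF value: 184491.97
Ad valorem component: 184491.97 × 1.7% = 3136.36
Specific component: 8507 × 0.69 = 5869.83
Import duty = 3136.36 + 5869.83 = 9006.19
Buyer bears: brokerage 383.59 + delivery 875.57 + duty 9006.19 = 10265.35
Landed cost = invoice 184491.97 + 10265.35 = 194757.32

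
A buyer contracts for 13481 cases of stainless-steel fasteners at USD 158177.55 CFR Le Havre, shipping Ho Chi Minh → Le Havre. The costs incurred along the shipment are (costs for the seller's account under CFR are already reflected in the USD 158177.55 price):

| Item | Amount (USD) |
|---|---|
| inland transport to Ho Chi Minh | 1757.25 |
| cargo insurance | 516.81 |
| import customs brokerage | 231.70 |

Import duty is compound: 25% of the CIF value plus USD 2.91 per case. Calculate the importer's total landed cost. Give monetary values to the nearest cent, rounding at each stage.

Total landed cost: USD 237829.36

CFR: the seller pays costs through ocean freight to the destination port, but not insurance.
Already in the invoice (seller's account under CFR): inland to port — exclude.
CIF value = CFR price + insurance = 158177.55 + 516.81 = 158694.36
Ad valorem component: 158694.36 × 25% = 39673.59
Specific component: 13481 × 2.91 = 39229.71
Import duty = 39673.59 + 39229.71 = 78903.30
Buyer bears: insurance 516.81 + brokerage 231.70 + duty 78903.30 = 79651.81
Landed cost = invoice 158177.55 + 79651.81 = 237829.36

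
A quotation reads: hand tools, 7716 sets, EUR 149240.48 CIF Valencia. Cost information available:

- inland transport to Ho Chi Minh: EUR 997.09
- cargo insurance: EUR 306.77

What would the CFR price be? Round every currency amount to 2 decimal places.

Not relevant to the conversion: inland to port — on the seller under both CIF and CFR; already in the CIF price and stays in the CFR price.
From CIF to CFR, the seller no longer bears: insurance.
CFR price = 149240.48 − 306.77 = 148933.71

CFR price: EUR 148933.71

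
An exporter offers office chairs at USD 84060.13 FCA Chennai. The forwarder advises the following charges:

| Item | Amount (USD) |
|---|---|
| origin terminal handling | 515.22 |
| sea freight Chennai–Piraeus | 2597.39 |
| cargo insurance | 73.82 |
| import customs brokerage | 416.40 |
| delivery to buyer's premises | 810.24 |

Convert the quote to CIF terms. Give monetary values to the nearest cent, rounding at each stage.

CIF price: USD 87246.56

Not relevant to the conversion: brokerage, delivery — on the buyer under both terms; not part of either seller's price.
From FCA to CIF, the seller additionally bears: origin terminal, freight, insurance.
CIF price = 84060.13 + 515.22 + 2597.39 + 73.82 = 87246.56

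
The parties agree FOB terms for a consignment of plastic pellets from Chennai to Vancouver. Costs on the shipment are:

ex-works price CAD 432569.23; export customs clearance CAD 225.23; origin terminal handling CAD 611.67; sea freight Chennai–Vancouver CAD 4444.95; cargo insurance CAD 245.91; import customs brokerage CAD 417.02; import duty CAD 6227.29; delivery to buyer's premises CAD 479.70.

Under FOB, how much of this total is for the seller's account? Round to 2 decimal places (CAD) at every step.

FOB: the seller bears costs until goods are on board at the origin port; the buyer bears freight, insurance and all costs thereafter.
Seller's account: goods 432569.23 + export clearance 225.23 + origin terminal 611.67 = 433406.13
Buyer's account: freight 4444.95 + insurance 245.91 + brokerage 417.02 + duty 6227.29 + delivery 479.70 = 11814.87

Seller's account: CAD 433406.13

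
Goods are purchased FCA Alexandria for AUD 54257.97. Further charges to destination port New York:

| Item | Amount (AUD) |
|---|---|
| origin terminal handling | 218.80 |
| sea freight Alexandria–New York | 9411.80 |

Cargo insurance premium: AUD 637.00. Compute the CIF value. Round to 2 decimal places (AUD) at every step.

CIF = FCA price + pre-shipment costs + freight + insurance
CIF = 54257.97 + 218.80 + 9411.80 + 637.00 = 64525.57

CIF value: AUD 64525.57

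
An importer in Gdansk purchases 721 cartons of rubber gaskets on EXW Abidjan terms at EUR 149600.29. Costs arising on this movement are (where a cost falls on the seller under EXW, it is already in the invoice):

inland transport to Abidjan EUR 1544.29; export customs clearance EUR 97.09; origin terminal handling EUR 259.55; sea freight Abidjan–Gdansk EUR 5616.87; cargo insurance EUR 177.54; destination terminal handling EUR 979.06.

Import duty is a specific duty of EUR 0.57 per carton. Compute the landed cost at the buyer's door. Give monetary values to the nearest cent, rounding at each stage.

Total landed cost: EUR 158685.66

EXW: the seller makes goods available at their premises; the buyer bears all onward costs.
CIF value = EXW price + inland to port + export clearance + origin terminal + freight + insurance = 149600.29 + 1544.29 + 97.09 + 259.55 + 5616.87 + 177.54 = 157295.63
Import duty = 721 × 0.57 = 410.97
Buyer bears: inland to port 1544.29 + export clearance 97.09 + origin terminal 259.55 + freight 5616.87 + insurance 177.54 + destination terminal 979.06 + duty 410.97 = 9085.37
Landed cost = invoice 149600.29 + 9085.37 = 158685.66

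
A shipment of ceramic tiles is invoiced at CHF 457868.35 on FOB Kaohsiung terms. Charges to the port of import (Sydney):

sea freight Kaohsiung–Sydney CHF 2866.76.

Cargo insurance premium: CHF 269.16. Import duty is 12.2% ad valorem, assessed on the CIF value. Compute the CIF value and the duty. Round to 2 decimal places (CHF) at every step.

CIF value: CHF 461004.27; import duty: CHF 56242.52

CIF = FOB price + freight + insurance
CIF = 457868.35 + 2866.76 + 269.16 = 461004.27
Import duty = 461004.27 × 12.2% = 56242.52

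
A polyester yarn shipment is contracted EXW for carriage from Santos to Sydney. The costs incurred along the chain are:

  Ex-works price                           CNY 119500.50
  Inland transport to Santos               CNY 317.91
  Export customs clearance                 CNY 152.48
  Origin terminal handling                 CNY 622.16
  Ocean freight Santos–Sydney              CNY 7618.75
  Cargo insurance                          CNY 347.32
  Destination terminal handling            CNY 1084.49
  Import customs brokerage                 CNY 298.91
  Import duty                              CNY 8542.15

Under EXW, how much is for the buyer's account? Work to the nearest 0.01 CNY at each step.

Buyer's account: CNY 18984.17

EXW: the seller makes goods available at their premises; the buyer bears all onward costs.
Seller's account: goods 119500.50 = 119500.50
Buyer's account: inland to port 317.91 + export clearance 152.48 + origin terminal 622.16 + freight 7618.75 + insurance 347.32 + destination terminal 1084.49 + brokerage 298.91 + duty 8542.15 = 18984.17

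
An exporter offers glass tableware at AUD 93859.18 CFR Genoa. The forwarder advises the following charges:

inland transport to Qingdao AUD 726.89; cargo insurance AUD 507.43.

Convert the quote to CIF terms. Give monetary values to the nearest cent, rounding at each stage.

CIF price: AUD 94366.61

Not relevant to the conversion: inland to port — on the seller under both CFR and CIF; already in the CFR price and stays in the CIF price.
From CFR to CIF, the seller additionally bears: insurance.
CIF price = 93859.18 + 507.43 = 94366.61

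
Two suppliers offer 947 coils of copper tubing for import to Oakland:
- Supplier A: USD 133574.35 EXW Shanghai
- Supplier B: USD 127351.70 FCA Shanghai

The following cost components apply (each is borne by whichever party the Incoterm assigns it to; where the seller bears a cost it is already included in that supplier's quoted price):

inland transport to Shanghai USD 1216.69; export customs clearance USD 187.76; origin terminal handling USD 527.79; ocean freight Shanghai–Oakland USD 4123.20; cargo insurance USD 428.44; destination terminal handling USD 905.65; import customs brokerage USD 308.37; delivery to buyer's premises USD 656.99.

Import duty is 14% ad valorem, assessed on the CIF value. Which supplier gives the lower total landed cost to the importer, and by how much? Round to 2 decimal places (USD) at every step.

Supplier A (EXW):
CIF value = EXW price + inland to port + export clearance + origin terminal + freight + insurance = 133574.35 + 1216.69 + 187.76 + 527.79 + 4123.20 + 428.44 = 140058.23
Import duty = 140058.23 × 14% = 19608.15
Buyer bears (A): 1216.69 + 187.76 + 527.79 + 4123.20 + 428.44 + 905.65 + 308.37 + 656.99 = 8354.89
Landed cost (A) = invoice 133574.35 + 8354.89 + duty 19608.15 = 161537.39
Supplier B (FCA):
CIF value = FCA price + origin terminal + freight + insurance = 127351.70 + 527.79 + 4123.20 + 428.44 = 132431.13
Import duty = 132431.13 × 14% = 18540.36
Buyer bears (B): 527.79 + 4123.20 + 428.44 + 905.65 + 308.37 + 656.99 = 6950.44
Landed cost (B) = invoice 127351.70 + 6950.44 + duty 18540.36 = 152842.50
Difference = |161537.39 − 152842.50| = 8694.89

Supplier B is cheaper by USD 8694.89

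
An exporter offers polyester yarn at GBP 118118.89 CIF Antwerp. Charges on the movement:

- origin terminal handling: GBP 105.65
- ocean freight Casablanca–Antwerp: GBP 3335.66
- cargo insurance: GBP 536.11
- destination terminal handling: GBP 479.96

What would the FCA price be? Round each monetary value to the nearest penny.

Not relevant to the conversion: destination terminal — on the buyer under both terms; not part of either seller's price.
From CIF to FCA, the seller no longer bears: origin terminal, freight, insurance.
FCA price = 118118.89 − 105.65 − 3335.66 − 536.11 = 114141.47

FCA price: GBP 114141.47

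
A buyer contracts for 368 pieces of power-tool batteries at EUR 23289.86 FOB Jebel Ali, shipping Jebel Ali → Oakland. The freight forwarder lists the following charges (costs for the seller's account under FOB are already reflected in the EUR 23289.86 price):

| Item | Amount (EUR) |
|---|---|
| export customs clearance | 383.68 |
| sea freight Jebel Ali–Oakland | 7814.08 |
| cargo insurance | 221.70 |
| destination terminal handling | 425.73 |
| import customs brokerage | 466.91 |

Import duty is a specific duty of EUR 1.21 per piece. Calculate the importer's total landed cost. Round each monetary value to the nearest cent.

Total landed cost: EUR 32663.56

FOB: the seller bears costs until goods are on board at the origin port; the buyer bears freight, insurance and all costs thereafter.
Already in the invoice (seller's account under FOB): export clearance — exclude.
CIF value = FOB price + freight + insurance = 23289.86 + 7814.08 + 221.70 = 31325.64
Import duty = 368 × 1.21 = 445.28
Buyer bears: freight 7814.08 + insurance 221.70 + destination terminal 425.73 + brokerage 466.91 + duty 445.28 = 9373.70
Landed cost = invoice 23289.86 + 9373.70 = 32663.56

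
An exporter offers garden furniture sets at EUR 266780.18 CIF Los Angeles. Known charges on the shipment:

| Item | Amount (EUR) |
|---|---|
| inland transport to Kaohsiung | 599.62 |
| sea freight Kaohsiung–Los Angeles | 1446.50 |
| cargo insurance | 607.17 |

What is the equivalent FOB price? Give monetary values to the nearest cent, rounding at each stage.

Not relevant to the conversion: inland to port — on the seller under both CIF and FOB; already in the CIF price and stays in the FOB price.
From CIF to FOB, the seller no longer bears: freight, insurance.
FOB price = 266780.18 − 1446.50 − 607.17 = 264726.51

FOB price: EUR 264726.51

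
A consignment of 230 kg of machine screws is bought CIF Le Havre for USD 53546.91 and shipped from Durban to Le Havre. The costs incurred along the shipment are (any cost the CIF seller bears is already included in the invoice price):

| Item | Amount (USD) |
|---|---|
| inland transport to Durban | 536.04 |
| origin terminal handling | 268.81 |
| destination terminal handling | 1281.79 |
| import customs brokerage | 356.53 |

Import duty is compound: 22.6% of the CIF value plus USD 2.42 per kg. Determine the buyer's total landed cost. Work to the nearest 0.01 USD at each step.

CIF: the seller pays costs through ocean freight and marine insurance to the destination port.
Already in the invoice (seller's account under CIF): inland to port, origin terminal — exclude.
The CIF price already equals the CIF value: 53546.91
Ad valorem component: 53546.91 × 22.6% = 12101.60
Specific component: 230 × 2.42 = 556.60
Import duty = 12101.60 + 556.60 = 12658.20
Buyer bears: destination terminal 1281.79 + brokerage 356.53 + duty 12658.20 = 14296.52
Landed cost = invoice 53546.91 + 14296.52 = 67843.43

Total landed cost: USD 67843.43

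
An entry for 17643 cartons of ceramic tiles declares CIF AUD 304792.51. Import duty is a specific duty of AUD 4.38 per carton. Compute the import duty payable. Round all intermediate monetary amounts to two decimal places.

Import duty: AUD 77276.34

Import duty = 17643 × 4.38 = 77276.34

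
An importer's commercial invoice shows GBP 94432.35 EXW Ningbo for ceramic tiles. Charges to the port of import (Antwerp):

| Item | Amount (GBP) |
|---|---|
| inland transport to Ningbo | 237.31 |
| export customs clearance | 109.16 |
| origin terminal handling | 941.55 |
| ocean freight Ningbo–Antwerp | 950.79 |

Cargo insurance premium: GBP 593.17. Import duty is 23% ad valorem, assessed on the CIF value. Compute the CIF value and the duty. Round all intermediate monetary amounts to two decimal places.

CIF value: GBP 97264.33; import duty: GBP 22370.80

CIF = EXW price + pre-shipment costs + freight + insurance
CIF = 94432.35 + 237.31 + 109.16 + 941.55 + 950.79 + 593.17 = 97264.33
Import duty = 97264.33 × 23% = 22370.80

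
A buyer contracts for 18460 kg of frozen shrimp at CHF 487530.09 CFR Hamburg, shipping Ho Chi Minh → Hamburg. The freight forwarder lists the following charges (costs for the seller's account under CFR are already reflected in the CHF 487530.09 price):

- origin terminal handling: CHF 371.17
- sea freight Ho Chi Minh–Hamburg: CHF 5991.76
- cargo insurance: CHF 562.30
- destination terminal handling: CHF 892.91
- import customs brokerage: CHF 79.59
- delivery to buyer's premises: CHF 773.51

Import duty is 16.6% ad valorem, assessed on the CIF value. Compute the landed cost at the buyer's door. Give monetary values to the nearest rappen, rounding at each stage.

CFR: the seller pays costs through ocean freight to the destination port, but not insurance.
Already in the invoice (seller's account under CFR): origin terminal, freight — exclude.
CIF value = CFR price + insurance = 487530.09 + 562.30 = 488092.39
Import duty = 488092.39 × 16.6% = 81023.34
Buyer bears: insurance 562.30 + destination terminal 892.91 + brokerage 79.59 + delivery 773.51 + duty 81023.34 = 83331.65
Landed cost = invoice 487530.09 + 83331.65 = 570861.74

Total landed cost: CHF 570861.74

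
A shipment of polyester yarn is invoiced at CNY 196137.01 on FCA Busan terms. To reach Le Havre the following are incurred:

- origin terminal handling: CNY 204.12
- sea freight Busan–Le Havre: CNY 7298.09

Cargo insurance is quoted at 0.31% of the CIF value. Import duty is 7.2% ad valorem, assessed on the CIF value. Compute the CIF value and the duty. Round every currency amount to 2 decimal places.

CIF value: CNY 204272.46; import duty: CNY 14707.62

Let C be the CIF value. C = FCA price + pre-shipment costs + freight + 0.31% × C
C − 0.31% × C = 196137.01 + 204.12 + 7298.09
0.9969 × C = 203639.22
C = 203639.22 / 0.9969 = 204272.46
Insurance premium = 0.31% × 204272.46 = 633.24
Import duty = 204272.46 × 7.2% = 14707.62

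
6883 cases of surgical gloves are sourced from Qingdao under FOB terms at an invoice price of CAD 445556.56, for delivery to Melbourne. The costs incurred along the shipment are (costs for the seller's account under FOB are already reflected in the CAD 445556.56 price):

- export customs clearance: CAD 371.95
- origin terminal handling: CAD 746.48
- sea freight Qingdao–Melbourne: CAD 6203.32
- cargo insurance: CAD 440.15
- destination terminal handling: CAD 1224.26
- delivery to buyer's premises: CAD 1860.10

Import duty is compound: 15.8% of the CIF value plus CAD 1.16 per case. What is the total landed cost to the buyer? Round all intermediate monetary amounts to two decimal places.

FOB: the seller bears costs until goods are on board at the origin port; the buyer bears freight, insurance and all costs thereafter.
Already in the invoice (seller's account under FOB): export clearance, origin terminal — exclude.
CIF value = FOB price + freight + insurance = 445556.56 + 6203.32 + 440.15 = 452200.03
Ad valorem component: 452200.03 × 15.8% = 71447.60
Specific component: 6883 × 1.16 = 7984.28
Import duty = 71447.60 + 7984.28 = 79431.88
Buyer bears: freight 6203.32 + insurance 440.15 + destination terminal 1224.26 + delivery 1860.10 + duty 79431.88 = 89159.71
Landed cost = invoice 445556.56 + 89159.71 = 534716.27

Total landed cost: CAD 534716.27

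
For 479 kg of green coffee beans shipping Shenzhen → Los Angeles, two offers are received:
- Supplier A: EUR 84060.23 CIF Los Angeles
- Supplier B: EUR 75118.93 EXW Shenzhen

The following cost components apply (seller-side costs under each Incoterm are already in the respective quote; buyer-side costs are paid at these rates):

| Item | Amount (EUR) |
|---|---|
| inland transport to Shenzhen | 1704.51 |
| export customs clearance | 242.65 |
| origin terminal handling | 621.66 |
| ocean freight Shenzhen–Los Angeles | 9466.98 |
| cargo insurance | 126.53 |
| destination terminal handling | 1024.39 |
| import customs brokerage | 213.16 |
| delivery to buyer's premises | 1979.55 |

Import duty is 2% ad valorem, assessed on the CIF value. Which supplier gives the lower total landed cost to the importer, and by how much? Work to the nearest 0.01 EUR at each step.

Supplier A is cheaper by EUR 3285.46

Supplier A (CIF):
The CIF price already equals the CIF value: 84060.23
Import duty = 84060.23 × 2% = 1681.20
Buyer bears (A): 1024.39 + 213.16 + 1979.55 = 3217.10
Landed cost (A) = invoice 84060.23 + 3217.10 + duty 1681.20 = 88958.53
Supplier B (EXW):
CIF value = EXW price + inland to port + export clearance + origin terminal + freight + insurance = 75118.93 + 1704.51 + 242.65 + 621.66 + 9466.98 + 126.53 = 87281.26
Import duty = 87281.26 × 2% = 1745.63
Buyer bears (B): 1704.51 + 242.65 + 621.66 + 9466.98 + 126.53 + 1024.39 + 213.16 + 1979.55 = 15379.43
Landed cost (B) = invoice 75118.93 + 15379.43 + duty 1745.63 = 92243.99
Difference = |88958.53 − 92243.99| = 3285.46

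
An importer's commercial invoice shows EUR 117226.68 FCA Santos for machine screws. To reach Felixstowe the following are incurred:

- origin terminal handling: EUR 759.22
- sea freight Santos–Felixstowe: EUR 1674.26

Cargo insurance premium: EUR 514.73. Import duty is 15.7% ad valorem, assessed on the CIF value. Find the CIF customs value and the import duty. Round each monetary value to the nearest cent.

CIF = FCA price + pre-shipment costs + freight + insurance
CIF = 117226.68 + 759.22 + 1674.26 + 514.73 = 120174.89
Import duty = 120174.89 × 15.7% = 18867.46

CIF value: EUR 120174.89; import duty: EUR 18867.46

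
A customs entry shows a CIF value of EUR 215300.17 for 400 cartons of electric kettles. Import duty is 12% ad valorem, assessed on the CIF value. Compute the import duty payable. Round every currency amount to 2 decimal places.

Import duty = 215300.17 × 12% = 25836.02

Import duty: EUR 25836.02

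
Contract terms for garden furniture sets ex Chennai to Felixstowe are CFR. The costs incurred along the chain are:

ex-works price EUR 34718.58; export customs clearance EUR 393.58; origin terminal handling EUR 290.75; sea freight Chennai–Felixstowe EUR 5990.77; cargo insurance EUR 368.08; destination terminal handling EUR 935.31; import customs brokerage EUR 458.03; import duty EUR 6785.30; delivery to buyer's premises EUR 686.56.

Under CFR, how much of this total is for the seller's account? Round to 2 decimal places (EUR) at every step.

CFR: the seller pays costs through ocean freight to the destination port, but not insurance.
Seller's account: goods 34718.58 + export clearance 393.58 + origin terminal 290.75 + freight 5990.77 = 41393.68
Buyer's account: insurance 368.08 + destination terminal 935.31 + brokerage 458.03 + duty 6785.30 + delivery 686.56 = 9233.28

Seller's account: EUR 41393.68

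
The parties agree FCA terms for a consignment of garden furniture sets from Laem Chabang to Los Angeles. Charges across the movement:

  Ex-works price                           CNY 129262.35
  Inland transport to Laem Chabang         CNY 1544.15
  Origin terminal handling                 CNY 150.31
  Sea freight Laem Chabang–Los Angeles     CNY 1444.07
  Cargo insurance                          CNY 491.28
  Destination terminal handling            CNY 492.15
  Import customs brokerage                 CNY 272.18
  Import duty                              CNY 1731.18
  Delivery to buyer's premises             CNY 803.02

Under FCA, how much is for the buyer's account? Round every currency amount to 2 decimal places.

Buyer's account: CNY 5384.19

FCA: the seller delivers export-cleared goods to the carrier; the buyer bears costs from that point.
Seller's account: goods 129262.35 + inland to port 1544.15 = 130806.50
Buyer's account: origin terminal 150.31 + freight 1444.07 + insurance 491.28 + destination terminal 492.15 + brokerage 272.18 + duty 1731.18 + delivery 803.02 = 5384.19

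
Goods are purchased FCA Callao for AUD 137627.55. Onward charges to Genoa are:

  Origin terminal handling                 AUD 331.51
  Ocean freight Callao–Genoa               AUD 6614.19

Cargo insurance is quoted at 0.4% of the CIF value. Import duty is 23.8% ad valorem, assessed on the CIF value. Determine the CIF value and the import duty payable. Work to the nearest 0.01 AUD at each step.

CIF value: AUD 145153.87; import duty: AUD 34546.62

Let C be the CIF value. C = FCA price + pre-shipment costs + freight + 0.4% × C
C − 0.4% × C = 137627.55 + 331.51 + 6614.19
0.996 × C = 144573.25
C = 144573.25 / 0.996 = 145153.87
Insurance premium = 0.4% × 145153.87 = 580.62
Import duty = 145153.87 × 23.8% = 34546.62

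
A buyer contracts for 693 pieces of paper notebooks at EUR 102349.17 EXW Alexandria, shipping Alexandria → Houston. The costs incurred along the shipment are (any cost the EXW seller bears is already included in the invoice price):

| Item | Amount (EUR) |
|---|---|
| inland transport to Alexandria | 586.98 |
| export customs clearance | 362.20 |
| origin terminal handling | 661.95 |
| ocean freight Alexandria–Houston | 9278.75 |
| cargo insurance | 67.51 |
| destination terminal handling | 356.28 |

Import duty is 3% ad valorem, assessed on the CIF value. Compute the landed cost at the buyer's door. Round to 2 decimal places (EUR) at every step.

EXW: the seller makes goods available at their premises; the buyer bears all onward costs.
CIF value = EXW price + inland to port + export clearance + origin terminal + freight + insurance = 102349.17 + 586.98 + 362.20 + 661.95 + 9278.75 + 67.51 = 113306.56
Import duty = 113306.56 × 3% = 3399.20
Buyer bears: inland to port 586.98 + export clearance 362.20 + origin terminal 661.95 + freight 9278.75 + insurance 67.51 + destination terminal 356.28 + duty 3399.20 = 14712.87
Landed cost = invoice 102349.17 + 14712.87 = 117062.04

Total landed cost: EUR 117062.04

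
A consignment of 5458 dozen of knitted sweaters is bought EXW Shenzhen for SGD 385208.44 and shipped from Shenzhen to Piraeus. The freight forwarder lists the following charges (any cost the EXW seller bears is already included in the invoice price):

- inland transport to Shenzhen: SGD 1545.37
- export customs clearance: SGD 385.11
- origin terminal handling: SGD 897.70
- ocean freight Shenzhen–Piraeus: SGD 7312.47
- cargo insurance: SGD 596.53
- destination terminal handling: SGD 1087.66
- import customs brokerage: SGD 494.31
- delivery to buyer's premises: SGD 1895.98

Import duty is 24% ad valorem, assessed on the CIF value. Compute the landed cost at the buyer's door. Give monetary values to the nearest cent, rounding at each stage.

EXW: the seller makes goods available at their premises; the buyer bears all onward costs.
CIF value = EXW price + inland to port + export clearance + origin terminal + freight + insurance = 385208.44 + 1545.37 + 385.11 + 897.70 + 7312.47 + 596.53 = 395945.62
Import duty = 395945.62 × 24% = 95026.95
Buyer bears: inland to port 1545.37 + export clearance 385.11 + origin terminal 897.70 + freight 7312.47 + insurance 596.53 + destination terminal 1087.66 + brokerage 494.31 + delivery 1895.98 + duty 95026.95 = 109242.08
Landed cost = invoice 385208.44 + 109242.08 = 494450.52

Total landed cost: SGD 494450.52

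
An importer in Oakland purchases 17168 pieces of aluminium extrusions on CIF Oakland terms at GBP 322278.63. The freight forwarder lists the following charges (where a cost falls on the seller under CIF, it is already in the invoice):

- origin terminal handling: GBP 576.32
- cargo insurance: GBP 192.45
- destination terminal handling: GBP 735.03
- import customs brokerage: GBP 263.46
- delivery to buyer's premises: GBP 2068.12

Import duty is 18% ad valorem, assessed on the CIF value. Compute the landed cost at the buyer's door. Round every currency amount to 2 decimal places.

CIF: the seller pays costs through ocean freight and marine insurance to the destination port.
Already in the invoice (seller's account under CIF): origin terminal, insurance — exclude.
The CIF price already equals the CIF value: 322278.63
Import duty = 322278.63 × 18% = 58010.15
Buyer bears: destination terminal 735.03 + brokerage 263.46 + delivery 2068.12 + duty 58010.15 = 61076.76
Landed cost = invoice 322278.63 + 61076.76 = 383355.39

Total landed cost: GBP 383355.39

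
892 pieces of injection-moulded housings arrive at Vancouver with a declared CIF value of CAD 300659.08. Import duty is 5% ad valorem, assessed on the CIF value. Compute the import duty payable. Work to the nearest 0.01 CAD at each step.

Import duty = 300659.08 × 5% = 15032.95

Import duty: CAD 15032.95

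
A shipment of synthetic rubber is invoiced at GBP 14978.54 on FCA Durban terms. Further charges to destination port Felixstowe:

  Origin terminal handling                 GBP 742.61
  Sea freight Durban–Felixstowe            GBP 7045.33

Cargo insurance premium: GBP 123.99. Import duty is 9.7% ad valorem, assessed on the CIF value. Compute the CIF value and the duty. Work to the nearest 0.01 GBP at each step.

CIF value: GBP 22890.47; import duty: GBP 2220.38

CIF = FCA price + pre-shipment costs + freight + insurance
CIF = 14978.54 + 742.61 + 7045.33 + 123.99 = 22890.47
Import duty = 22890.47 × 9.7% = 2220.38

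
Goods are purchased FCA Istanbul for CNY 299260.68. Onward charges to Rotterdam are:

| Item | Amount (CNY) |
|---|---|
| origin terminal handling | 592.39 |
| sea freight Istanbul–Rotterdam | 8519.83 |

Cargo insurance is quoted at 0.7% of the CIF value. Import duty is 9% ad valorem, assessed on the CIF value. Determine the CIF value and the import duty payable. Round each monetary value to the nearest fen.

CIF value: CNY 310546.73; import duty: CNY 27949.21

Let C be the CIF value. C = FCA price + pre-shipment costs + freight + 0.7% × C
C − 0.7% × C = 299260.68 + 592.39 + 8519.83
0.993 × C = 308372.90
C = 308372.90 / 0.993 = 310546.73
Insurance premium = 0.7% × 310546.73 = 2173.83
Import duty = 310546.73 × 9% = 27949.21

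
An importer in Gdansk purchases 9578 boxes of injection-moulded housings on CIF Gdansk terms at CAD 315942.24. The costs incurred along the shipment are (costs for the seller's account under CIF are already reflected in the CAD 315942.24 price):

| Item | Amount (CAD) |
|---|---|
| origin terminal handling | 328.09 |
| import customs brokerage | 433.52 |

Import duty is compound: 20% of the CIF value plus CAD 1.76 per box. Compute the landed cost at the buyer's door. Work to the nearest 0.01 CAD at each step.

Total landed cost: CAD 396421.49

CIF: the seller pays costs through ocean freight and marine insurance to the destination port.
Already in the invoice (seller's account under CIF): origin terminal — exclude.
The CIF price already equals the CIF value: 315942.24
Ad valorem component: 315942.24 × 20% = 63188.45
Specific component: 9578 × 1.76 = 16857.28
Import duty = 63188.45 + 16857.28 = 80045.73
Buyer bears: brokerage 433.52 + duty 80045.73 = 80479.25
Landed cost = invoice 315942.24 + 80479.25 = 396421.49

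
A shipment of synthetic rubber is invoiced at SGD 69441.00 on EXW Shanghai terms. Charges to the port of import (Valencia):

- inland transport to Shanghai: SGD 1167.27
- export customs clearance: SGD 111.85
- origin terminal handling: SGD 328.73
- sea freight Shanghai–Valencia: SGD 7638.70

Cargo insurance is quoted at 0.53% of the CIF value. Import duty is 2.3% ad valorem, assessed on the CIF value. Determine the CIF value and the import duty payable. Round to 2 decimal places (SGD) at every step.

CIF value: SGD 79106.82; import duty: SGD 1819.46

Let C be the CIF value. C = EXW price + pre-shipment costs + freight + 0.53% × C
C − 0.53% × C = 69441.00 + 1167.27 + 111.85 + 328.73 + 7638.70
0.9947 × C = 78687.55
C = 78687.55 / 0.9947 = 79106.82
Insurance premium = 0.53% × 79106.82 = 419.27
Import duty = 79106.82 × 2.3% = 1819.46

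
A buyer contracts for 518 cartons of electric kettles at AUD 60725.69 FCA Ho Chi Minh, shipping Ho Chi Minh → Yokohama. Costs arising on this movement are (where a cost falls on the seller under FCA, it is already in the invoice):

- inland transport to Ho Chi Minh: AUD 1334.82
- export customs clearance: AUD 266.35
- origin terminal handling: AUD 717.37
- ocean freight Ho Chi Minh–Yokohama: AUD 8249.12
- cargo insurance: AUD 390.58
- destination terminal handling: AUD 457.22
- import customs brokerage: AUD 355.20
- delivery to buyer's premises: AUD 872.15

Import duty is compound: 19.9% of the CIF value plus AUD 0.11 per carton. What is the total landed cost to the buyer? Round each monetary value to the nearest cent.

Total landed cost: AUD 85770.78

FCA: the seller delivers export-cleared goods to the carrier; the buyer bears costs from that point.
Already in the invoice (seller's account under FCA): inland to port, export clearance — exclude.
CIF value = FCA price + origin terminal + freight + insurance = 60725.69 + 717.37 + 8249.12 + 390.58 = 70082.76
Ad valorem component: 70082.76 × 19.9% = 13946.47
Specific component: 518 × 0.11 = 56.98
Import duty = 13946.47 + 56.98 = 14003.45
Buyer bears: origin terminal 717.37 + freight 8249.12 + insurance 390.58 + destination terminal 457.22 + brokerage 355.20 + delivery 872.15 + duty 14003.45 = 25045.09
Landed cost = invoice 60725.69 + 25045.09 = 85770.78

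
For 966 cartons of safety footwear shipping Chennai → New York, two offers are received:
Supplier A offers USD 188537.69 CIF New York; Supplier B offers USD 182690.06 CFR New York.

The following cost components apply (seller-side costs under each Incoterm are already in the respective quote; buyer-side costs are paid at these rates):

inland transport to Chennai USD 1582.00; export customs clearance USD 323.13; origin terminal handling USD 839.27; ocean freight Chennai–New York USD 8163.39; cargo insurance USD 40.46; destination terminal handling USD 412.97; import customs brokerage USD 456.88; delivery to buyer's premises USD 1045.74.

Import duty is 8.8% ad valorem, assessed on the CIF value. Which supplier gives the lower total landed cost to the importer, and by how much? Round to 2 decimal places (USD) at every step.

Supplier A (CIF):
The CIF price already equals the CIF value: 188537.69
Import duty = 188537.69 × 8.8% = 16591.32
Buyer bears (A): 412.97 + 456.88 + 1045.74 = 1915.59
Landed cost (A) = invoice 188537.69 + 1915.59 + duty 16591.32 = 207044.60
Supplier B (CFR):
CIF value = CFR price + insurance = 182690.06 + 40.46 = 182730.52
Import duty = 182730.52 × 8.8% = 16080.29
Buyer bears (B): 40.46 + 412.97 + 456.88 + 1045.74 = 1956.05
Landed cost (B) = invoice 182690.06 + 1956.05 + duty 16080.29 = 200726.40
Difference = |207044.60 − 200726.40| = 6318.20

Supplier B is cheaper by USD 6318.20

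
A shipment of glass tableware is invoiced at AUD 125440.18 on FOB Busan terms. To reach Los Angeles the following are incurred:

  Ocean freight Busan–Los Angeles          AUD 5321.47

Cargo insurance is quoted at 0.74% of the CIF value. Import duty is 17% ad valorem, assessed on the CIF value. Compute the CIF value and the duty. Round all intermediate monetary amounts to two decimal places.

Let C be the CIF value. C = FOB price + freight + 0.74% × C
C − 0.74% × C = 125440.18 + 5321.47
0.9926 × C = 130761.65
C = 130761.65 / 0.9926 = 131736.50
Insurance premium = 0.74% × 131736.50 = 974.85
Import duty = 131736.50 × 17% = 22395.21

CIF value: AUD 131736.50; import duty: AUD 22395.21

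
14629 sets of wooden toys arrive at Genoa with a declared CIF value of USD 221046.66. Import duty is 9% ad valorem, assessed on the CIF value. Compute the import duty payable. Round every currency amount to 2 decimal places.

Import duty: USD 19894.20

Import duty = 221046.66 × 9% = 19894.20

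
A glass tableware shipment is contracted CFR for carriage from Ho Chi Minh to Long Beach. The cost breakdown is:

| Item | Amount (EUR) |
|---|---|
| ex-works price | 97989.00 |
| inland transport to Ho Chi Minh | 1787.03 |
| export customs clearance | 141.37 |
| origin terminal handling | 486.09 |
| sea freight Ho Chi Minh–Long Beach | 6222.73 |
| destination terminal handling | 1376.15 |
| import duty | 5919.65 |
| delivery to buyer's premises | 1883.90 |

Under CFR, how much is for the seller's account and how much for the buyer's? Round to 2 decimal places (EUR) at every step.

CFR: the seller pays costs through ocean freight to the destination port, but not insurance.
Seller's account: goods 97989.00 + inland to port 1787.03 + export clearance 141.37 + origin terminal 486.09 + freight 6222.73 = 106626.22
Buyer's account: destination terminal 1376.15 + duty 5919.65 + delivery 1883.90 = 9179.70

Seller: EUR 106626.22; buyer: EUR 9179.70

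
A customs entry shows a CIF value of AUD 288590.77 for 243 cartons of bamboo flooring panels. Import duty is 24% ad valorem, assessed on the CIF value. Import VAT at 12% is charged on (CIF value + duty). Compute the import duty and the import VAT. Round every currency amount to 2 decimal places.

Import duty: AUD 69261.78; import VAT: AUD 42942.31

Import duty = 288590.77 × 24% = 69261.78
VAT base = CIF + duty = 288590.77 + 69261.78 = 357852.55
Import VAT = 357852.55 × 12% = 42942.31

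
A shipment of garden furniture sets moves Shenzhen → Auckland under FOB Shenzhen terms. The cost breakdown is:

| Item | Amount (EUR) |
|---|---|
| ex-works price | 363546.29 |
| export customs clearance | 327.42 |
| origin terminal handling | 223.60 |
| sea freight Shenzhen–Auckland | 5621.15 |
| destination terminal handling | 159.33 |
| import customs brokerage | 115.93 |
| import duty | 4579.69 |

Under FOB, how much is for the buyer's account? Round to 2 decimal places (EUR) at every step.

FOB: the seller bears costs until goods are on board at the origin port; the buyer bears freight, insurance and all costs thereafter.
Seller's account: goods 363546.29 + export clearance 327.42 + origin terminal 223.60 = 364097.31
Buyer's account: freight 5621.15 + destination terminal 159.33 + brokerage 115.93 + duty 4579.69 = 10476.10

Buyer's account: EUR 10476.10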